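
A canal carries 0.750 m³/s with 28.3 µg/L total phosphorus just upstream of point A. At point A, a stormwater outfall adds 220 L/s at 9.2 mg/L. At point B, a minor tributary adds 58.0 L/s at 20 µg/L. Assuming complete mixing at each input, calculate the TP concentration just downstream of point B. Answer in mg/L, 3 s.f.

1.99 mg/L

28.3 µg/L = 0.0283 mg/L.
220 L/s = 0.22 m³/s.
After input A: C = (0.75·0.0283 + 0.22·9.2) / 0.97 = 2.108 mg/L.
58.0 L/s = 0.058 m³/s.
20 µg/L = 0.02 mg/L.
After input B: C = (0.97·2.108 + 0.058·0.02) / 1.028 = 1.991 mg/L.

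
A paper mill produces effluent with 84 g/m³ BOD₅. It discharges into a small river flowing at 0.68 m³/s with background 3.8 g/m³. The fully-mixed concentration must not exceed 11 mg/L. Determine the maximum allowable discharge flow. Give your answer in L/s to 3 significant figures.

Mass balance at complete mixing: C_std·(Q_w + Q_r) = Q_w·C_e + Q_r·C_b.
Rearranging, Q_w = Q_r·(C_std − C_b)/(C_e − C_std) = 0.68·(11 − 3.8) / (84 − 11) = 0.06707 m³/s.
= 67.07 L/s.

67.1 L/s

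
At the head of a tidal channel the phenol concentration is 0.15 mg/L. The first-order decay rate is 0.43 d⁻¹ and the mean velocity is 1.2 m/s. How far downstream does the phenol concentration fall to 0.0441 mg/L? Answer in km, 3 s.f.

295 km

From C = C₀·e^(−kt), t = ln(C₀/C)/k = ln(0.15/0.0441)/0.43 = 1.224/0.43 = 2.847 d.
Distance = v·t = 1.2 m/s × 2.46e+05 s = 2.952e+05 m = 295.2 km.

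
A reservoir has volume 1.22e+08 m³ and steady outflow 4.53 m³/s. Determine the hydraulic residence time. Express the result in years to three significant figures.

0.853 yr

Q = 4.53 m³/s × 3.156e+07 s/yr = 1.43e+08 m³/yr.
Hydraulic residence time τ = V/Q = 1.22e+08/1.43e+08 = 0.8534 yr.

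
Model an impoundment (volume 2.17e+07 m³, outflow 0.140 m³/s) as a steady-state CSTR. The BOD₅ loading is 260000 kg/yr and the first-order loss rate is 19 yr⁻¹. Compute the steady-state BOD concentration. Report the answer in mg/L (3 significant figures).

0.624 mg/L

Outflow Q = 0.140 m³/s × 3.156e+07 s/yr = 4.418e+06 m³/yr.
Steady-state CSTR mass balance: W = Q·C + k·V·C, so C = W/(Q + kV).
Q + kV = 4.418e+06 + 19·2.17e+07 = 4.167e+08 m³/yr.
C = 260000/4.167e+08 = 0.0006239 kg/m³ = 0.6239 mg/L.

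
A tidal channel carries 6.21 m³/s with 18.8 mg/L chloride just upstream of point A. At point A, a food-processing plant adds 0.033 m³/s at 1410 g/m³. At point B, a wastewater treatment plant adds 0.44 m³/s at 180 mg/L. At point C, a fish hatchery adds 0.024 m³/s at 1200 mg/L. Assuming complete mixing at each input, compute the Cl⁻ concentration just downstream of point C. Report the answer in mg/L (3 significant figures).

After input A: C = (6.21·18.8 + 0.033·1410) / 6.243 = 26.15 mg/L.
After input B: C = (6.243·26.15 + 0.44·180) / 6.683 = 36.28 mg/L.
After input C: C = (6.683·36.28 + 0.024·1200) / 6.707 = 40.45 mg/L.

40.4 mg/L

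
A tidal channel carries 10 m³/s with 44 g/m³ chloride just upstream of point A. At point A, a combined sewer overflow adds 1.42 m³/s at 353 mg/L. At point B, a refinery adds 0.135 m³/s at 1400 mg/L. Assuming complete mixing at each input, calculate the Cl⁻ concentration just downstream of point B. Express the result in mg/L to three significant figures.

97.8 mg/L

After input A: C = (10·44 + 1.42·353) / 11.42 = 82.42 mg/L.
After input B: C = (11.42·82.42 + 0.135·1400) / 11.55 = 97.82 mg/L.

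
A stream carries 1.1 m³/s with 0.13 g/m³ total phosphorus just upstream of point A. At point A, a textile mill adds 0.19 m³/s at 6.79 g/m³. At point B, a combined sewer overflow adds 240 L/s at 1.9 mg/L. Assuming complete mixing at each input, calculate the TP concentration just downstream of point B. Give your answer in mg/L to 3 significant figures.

After input A: C = (1.1·0.13 + 0.19·6.79) / 1.29 = 1.111 mg/L.
240 L/s = 0.24 m³/s.
After input B: C = (1.29·1.111 + 0.24·1.9) / 1.53 = 1.235 mg/L.

1.23 mg/L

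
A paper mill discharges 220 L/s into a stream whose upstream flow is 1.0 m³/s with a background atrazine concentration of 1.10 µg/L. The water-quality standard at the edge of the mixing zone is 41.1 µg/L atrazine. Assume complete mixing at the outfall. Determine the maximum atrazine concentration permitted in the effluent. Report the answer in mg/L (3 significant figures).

0.223 mg/L

220 L/s = 0.22 m³/s.
1.10 µg/L = 0.0011 mg/L.
41.1 µg/L = 0.0411 mg/L.
Mass balance: 0.0411·1.22 = 0.22·Cₑ + 1·0.0011.
Cₑ = (0.05014 − 0.0011) / 0.22 = 0.2229 mg/L.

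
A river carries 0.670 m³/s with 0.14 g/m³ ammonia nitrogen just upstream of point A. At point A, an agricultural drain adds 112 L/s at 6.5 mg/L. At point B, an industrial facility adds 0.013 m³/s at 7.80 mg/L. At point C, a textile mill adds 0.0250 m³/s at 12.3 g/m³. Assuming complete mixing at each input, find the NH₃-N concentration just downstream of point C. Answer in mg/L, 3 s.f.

1.50 mg/L

112 L/s = 0.112 m³/s.
After input A: C = (0.67·0.14 + 0.112·6.5) / 0.782 = 1.051 mg/L.
After input B: C = (0.782·1.051 + 0.013·7.8) / 0.795 = 1.161 mg/L.
After input C: C = (0.795·1.161 + 0.025·12.3) / 0.82 = 1.501 mg/L.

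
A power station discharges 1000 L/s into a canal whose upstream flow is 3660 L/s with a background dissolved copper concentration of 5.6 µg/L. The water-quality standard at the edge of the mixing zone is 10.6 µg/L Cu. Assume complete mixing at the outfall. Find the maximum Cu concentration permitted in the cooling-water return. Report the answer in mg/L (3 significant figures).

0.0289 mg/L

1000 L/s = 1 m³/s.
3660 L/s = 3.66 m³/s.
5.6 µg/L = 0.0056 mg/L.
10.6 µg/L = 0.0106 mg/L.
Mass balance: 0.0106·4.66 = 1·Cₑ + 3.66·0.0056.
Cₑ = (0.0494 − 0.0205) / 1 = 0.0289 mg/L.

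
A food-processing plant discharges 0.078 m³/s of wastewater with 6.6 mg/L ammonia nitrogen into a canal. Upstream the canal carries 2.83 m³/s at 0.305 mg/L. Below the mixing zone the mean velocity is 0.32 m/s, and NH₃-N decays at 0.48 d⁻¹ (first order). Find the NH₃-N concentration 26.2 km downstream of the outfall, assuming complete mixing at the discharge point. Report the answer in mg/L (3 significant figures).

After complete mixing, C₀ = (0.078·6.6 + 2.83·0.305) / 2.908 = 0.4738 mg/L.
Travel time t = 2.62e+04 m / 0.32 m/s = 8.188e+04 s = 0.9476 d.
C = 0.4738·exp(−0.48·0.9476) = 0.4738·0.6345 = 0.3007 mg/L.

0.301 mg/L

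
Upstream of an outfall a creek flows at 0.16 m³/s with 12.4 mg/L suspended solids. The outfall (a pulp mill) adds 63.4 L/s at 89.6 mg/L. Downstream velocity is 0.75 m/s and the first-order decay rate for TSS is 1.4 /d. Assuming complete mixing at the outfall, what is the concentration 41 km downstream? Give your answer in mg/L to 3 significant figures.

63.4 L/s = 0.0634 m³/s.
After complete mixing, C₀ = (0.0634·89.6 + 0.16·12.4) / 0.2234 = 34.31 mg/L.
Travel time t = 4.1e+04 m / 0.75 m/s = 5.467e+04 s = 0.6327 d.
C = 34.31·exp(−1.4·0.6327) = 34.31·0.4124 = 14.15 mg/L.

14.1 mg/L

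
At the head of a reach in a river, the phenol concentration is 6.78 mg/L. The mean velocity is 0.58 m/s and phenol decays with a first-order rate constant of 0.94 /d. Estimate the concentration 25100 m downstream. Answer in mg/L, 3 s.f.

4.23 mg/L

Travel time t = 25100 m / 0.58 m/s = 2.51e+04/0.58 = 4.328e+04 s = 0.5009 d.
First-order decay: C = 6.78·exp(−0.94·0.5009) = 6.78·0.6245 = 4.234 mg/L.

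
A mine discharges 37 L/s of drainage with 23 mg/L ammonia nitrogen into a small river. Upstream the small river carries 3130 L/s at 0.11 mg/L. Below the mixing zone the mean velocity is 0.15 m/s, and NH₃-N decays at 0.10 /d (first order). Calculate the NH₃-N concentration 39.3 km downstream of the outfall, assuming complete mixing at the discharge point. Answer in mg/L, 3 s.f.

37 L/s = 0.037 m³/s.
3130 L/s = 3.13 m³/s.
After complete mixing, C₀ = (0.037·23 + 3.13·0.11) / 3.167 = 0.3774 mg/L.
Travel time t = 3.93e+04 m / 0.15 m/s = 2.62e+05 s = 3.032 d.
C = 0.3774·exp(−0.10·3.032) = 0.3774·0.7384 = 0.2787 mg/L.

0.279 mg/L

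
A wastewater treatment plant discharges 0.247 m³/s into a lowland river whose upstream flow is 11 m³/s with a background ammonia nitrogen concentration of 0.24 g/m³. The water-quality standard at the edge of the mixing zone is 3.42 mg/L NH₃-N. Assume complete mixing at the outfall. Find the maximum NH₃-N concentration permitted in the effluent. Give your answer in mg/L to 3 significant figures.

145 mg/L

Mass balance: 3.42·11.25 = 0.247·Cₑ + 11·0.24.
Cₑ = (38.46 − 2.64) / 0.247 = 145 mg/L.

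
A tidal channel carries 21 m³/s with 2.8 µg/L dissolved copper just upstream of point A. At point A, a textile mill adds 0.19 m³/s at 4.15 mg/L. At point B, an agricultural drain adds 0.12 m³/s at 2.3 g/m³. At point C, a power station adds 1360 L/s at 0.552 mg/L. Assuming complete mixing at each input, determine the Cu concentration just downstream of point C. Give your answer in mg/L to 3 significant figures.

2.8 µg/L = 0.0028 mg/L.
After input A: C = (21·0.0028 + 0.19·4.15) / 21.19 = 0.03999 mg/L.
After input B: C = (21.19·0.03999 + 0.12·2.3) / 21.31 = 0.05271 mg/L.
1360 L/s = 1.36 m³/s.
After input C: C = (21.31·0.05271 + 1.36·0.552) / 22.67 = 0.08267 mg/L.

0.0827 mg/L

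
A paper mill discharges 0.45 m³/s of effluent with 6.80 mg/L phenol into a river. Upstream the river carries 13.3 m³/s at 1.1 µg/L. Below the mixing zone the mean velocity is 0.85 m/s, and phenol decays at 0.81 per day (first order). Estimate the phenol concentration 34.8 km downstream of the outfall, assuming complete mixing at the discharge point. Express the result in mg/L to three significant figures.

0.152 mg/L

1.1 µg/L = 0.0011 mg/L.
After complete mixing, C₀ = (0.45·6.8 + 13.3·0.0011) / 13.75 = 0.2236 mg/L.
Travel time t = 3.48e+04 m / 0.85 m/s = 4.094e+04 s = 0.4739 d.
C = 0.2236·exp(−0.81·0.4739) = 0.2236·0.6813 = 0.1523 mg/L.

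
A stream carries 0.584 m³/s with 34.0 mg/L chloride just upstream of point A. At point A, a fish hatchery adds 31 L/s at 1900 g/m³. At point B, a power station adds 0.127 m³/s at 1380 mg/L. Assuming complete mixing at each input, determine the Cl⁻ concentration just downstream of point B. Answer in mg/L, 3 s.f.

31 L/s = 0.031 m³/s.
After input A: C = (0.584·34 + 0.031·1900) / 0.615 = 128.1 mg/L.
After input B: C = (0.615·128.1 + 0.127·1380) / 0.742 = 342.3 mg/L.

342 mg/L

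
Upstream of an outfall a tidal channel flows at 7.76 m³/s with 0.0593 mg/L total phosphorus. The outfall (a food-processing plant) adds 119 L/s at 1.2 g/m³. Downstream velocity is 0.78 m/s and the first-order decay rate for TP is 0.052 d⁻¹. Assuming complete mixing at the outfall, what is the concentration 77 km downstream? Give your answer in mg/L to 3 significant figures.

0.0721 mg/L

119 L/s = 0.119 m³/s.
After complete mixing, C₀ = (0.119·1.2 + 7.76·0.0593) / 7.879 = 0.07653 mg/L.
Travel time t = 7.7e+04 m / 0.78 m/s = 9.872e+04 s = 1.143 d.
C = 0.07653·exp(−0.052·1.143) = 0.07653·0.9423 = 0.07211 mg/L.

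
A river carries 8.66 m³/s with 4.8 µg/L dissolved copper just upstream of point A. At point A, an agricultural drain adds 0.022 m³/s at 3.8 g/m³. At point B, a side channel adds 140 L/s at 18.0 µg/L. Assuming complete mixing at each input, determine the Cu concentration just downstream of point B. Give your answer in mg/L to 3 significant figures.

0.0145 mg/L

4.8 µg/L = 0.0048 mg/L.
After input A: C = (8.66·0.0048 + 0.022·3.8) / 8.682 = 0.01442 mg/L.
140 L/s = 0.14 m³/s.
18.0 µg/L = 0.018 mg/L.
After input B: C = (8.682·0.01442 + 0.14·0.018) / 8.822 = 0.01447 mg/L.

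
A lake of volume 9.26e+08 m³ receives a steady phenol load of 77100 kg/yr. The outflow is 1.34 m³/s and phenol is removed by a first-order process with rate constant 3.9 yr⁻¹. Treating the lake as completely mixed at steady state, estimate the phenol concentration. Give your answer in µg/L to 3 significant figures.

Outflow Q = 1.34 m³/s × 3.156e+07 s/yr = 4.229e+07 m³/yr.
Steady-state CSTR mass balance: W = Q·C + k·V·C, so C = W/(Q + kV).
Q + kV = 4.229e+07 + 3.9·9.26e+08 = 3.654e+09 m³/yr.
C = 77100/3.654e+09 = 2.11e-05 kg/m³ = 0.0211 mg/L = 21.1 µg/L.

21.1 µg/L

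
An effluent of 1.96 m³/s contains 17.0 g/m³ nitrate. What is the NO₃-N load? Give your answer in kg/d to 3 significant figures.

Mass flux = Q·C = 1.96 m³/s × 17 g/m³ = 33.32 g/s.
= 33.32 g/s × 86.4 = 2879 kg/d.

2880 kg/d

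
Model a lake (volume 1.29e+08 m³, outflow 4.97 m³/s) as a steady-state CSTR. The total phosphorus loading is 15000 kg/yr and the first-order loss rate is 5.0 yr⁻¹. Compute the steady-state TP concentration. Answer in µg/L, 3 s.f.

18.7 µg/L

Outflow Q = 4.97 m³/s × 3.156e+07 s/yr = 1.568e+08 m³/yr.
Steady-state CSTR mass balance: W = Q·C + k·V·C, so C = W/(Q + kV).
Q + kV = 1.568e+08 + 5.0·1.29e+08 = 8.018e+08 m³/yr.
C = 15000/8.018e+08 = 1.871e-05 kg/m³ = 0.01871 mg/L = 18.71 µg/L.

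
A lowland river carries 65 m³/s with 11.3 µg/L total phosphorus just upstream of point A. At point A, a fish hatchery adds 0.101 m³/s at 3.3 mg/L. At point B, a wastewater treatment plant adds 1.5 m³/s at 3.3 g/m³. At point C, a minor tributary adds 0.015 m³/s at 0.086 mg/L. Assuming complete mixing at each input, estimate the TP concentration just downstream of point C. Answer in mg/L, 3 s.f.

0.0904 mg/L

11.3 µg/L = 0.0113 mg/L.
After input A: C = (65·0.0113 + 0.101·3.3) / 65.1 = 0.0164 mg/L.
After input B: C = (65.1·0.0164 + 1.5·3.3) / 66.6 = 0.09036 mg/L.
After input C: C = (66.6·0.09036 + 0.015·0.086) / 66.62 = 0.09036 mg/L.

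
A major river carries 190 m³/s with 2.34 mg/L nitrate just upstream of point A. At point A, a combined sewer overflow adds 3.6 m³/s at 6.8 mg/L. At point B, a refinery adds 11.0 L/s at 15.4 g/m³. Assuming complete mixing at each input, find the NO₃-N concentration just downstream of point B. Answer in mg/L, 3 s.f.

2.42 mg/L

After input A: C = (190·2.34 + 3.6·6.8) / 193.6 = 2.423 mg/L.
11.0 L/s = 0.011 m³/s.
After input B: C = (193.6·2.423 + 0.011·15.4) / 193.6 = 2.424 mg/L.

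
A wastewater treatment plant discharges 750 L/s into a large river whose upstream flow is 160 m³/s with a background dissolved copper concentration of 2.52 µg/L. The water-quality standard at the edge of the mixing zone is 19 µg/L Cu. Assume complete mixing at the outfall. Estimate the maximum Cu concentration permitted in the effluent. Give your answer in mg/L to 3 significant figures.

750 L/s = 0.75 m³/s.
2.52 µg/L = 0.00252 mg/L.
19 µg/L = 0.019 mg/L.
Mass balance: 0.019·160.8 = 0.75·Cₑ + 160·0.00252.
Cₑ = (3.054 − 0.4032) / 0.75 = 3.535 mg/L.

3.53 mg/L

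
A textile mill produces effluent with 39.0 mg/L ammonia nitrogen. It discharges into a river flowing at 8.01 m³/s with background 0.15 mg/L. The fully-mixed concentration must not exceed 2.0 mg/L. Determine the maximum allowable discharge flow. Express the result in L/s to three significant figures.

400 L/s

Mass balance at complete mixing: C_std·(Q_w + Q_r) = Q_w·C_e + Q_r·C_b.
Rearranging, Q_w = Q_r·(C_std − C_b)/(C_e − C_std) = 8.01·(2 − 0.15) / (39 − 2) = 0.4005 m³/s.
= 400.5 L/s.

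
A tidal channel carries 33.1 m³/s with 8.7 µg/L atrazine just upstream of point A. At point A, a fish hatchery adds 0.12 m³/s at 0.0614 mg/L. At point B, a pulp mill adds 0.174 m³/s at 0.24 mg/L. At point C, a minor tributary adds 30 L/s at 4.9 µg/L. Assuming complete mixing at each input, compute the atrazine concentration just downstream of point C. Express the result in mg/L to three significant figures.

0.0101 mg/L

8.7 µg/L = 0.0087 mg/L.
After input A: C = (33.1·0.0087 + 0.12·0.0614) / 33.22 = 0.00889 mg/L.
After input B: C = (33.22·0.00889 + 0.174·0.24) / 33.39 = 0.01009 mg/L.
30 L/s = 0.03 m³/s.
4.9 µg/L = 0.0049 mg/L.
After input C: C = (33.39·0.01009 + 0.03·0.0049) / 33.42 = 0.01009 mg/L.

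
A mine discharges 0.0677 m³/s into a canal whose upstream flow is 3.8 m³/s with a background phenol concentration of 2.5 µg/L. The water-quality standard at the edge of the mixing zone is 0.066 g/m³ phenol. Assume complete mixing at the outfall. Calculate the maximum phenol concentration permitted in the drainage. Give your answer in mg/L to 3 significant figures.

2.5 µg/L = 0.0025 mg/L.
Mass balance: 0.066·3.868 = 0.0677·Cₑ + 3.8·0.0025.
Cₑ = (0.2553 − 0.0095) / 0.0677 = 3.63 mg/L.

3.63 mg/L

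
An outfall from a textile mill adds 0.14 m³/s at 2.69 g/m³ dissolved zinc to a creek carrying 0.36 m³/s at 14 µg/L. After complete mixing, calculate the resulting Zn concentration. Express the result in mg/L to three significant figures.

14 µg/L = 0.014 mg/L.
Conservation of mass across the mixing zone: C = (0.14·2.69 + 0.36·0.014) / (0.14 + 0.36) = 0.3816/0.5 = 0.7633 mg/L.

0.763 mg/L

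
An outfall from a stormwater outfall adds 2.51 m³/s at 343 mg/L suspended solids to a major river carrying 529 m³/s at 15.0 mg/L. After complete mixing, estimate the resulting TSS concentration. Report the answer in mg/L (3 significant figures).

16.5 mg/L

By mass balance at complete mixing, C = (2.51·343 + 529·15) / (2.51 + 529) = 8796/531.5 = 16.55 mg/L.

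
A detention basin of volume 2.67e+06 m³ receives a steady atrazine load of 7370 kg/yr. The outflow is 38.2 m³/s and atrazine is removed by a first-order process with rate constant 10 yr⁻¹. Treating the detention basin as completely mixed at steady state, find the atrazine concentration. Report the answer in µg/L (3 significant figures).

5.98 µg/L

Outflow Q = 38.2 m³/s × 3.156e+07 s/yr = 1.206e+09 m³/yr.
Steady-state CSTR mass balance: W = Q·C + k·V·C, so C = W/(Q + kV).
Q + kV = 1.206e+09 + 10·2.67e+06 = 1.232e+09 m³/yr.
C = 7370/1.232e+09 = 5.981e-06 kg/m³ = 0.005981 mg/L = 5.981 µg/L.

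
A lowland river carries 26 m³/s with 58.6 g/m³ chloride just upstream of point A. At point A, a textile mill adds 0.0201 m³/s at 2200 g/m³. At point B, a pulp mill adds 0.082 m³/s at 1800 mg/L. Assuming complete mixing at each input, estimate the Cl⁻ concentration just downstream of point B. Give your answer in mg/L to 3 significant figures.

After input A: C = (26·58.6 + 0.0201·2200) / 26.02 = 60.25 mg/L.
After input B: C = (26.02·60.25 + 0.082·1800) / 26.1 = 65.72 mg/L.

65.7 mg/L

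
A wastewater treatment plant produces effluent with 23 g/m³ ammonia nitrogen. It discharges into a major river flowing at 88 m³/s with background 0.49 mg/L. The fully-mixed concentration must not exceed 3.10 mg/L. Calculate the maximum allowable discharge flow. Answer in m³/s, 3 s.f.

11.5 m³/s

Mass balance at complete mixing: C_std·(Q_w + Q_r) = Q_w·C_e + Q_r·C_b.
Rearranging, Q_w = Q_r·(C_std − C_b)/(C_e − C_std) = 88·(3.1 − 0.49) / (23 − 3.1) = 11.54 m³/s.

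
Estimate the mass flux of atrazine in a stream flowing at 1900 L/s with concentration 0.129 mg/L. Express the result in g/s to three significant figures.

0.245 g/s

1900 L/s = 1.9 m³/s.
Mass flux = Q·C = 1.9 m³/s × 0.129 g/m³ = 0.2451 g/s.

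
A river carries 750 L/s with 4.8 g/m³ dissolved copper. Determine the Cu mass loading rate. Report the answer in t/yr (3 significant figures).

114 t/yr

750 L/s = 0.75 m³/s.
Mass flux = Q·C = 0.75 m³/s × 4.8 g/m³ = 3.6 g/s.
= 3.6 g/s × 31.56 = 113.6 t/yr.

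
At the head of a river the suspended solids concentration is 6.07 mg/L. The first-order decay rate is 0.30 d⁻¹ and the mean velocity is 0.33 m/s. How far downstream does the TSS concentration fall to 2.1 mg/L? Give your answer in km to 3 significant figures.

From C = C₀·e^(−kt), t = ln(C₀/C)/k = ln(6.07/2.1)/0.30 = 1.061/0.30 = 3.538 d.
Distance = v·t = 0.33 m/s × 3.057e+05 s = 1.009e+05 m = 100.9 km.

101 km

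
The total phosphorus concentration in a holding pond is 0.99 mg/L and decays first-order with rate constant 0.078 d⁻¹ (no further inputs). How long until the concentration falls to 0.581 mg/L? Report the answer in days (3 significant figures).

6.83 d

t = ln(C₀/C)/k = ln(0.99/0.581)/0.078 = 0.533/0.078 = 6.833 d.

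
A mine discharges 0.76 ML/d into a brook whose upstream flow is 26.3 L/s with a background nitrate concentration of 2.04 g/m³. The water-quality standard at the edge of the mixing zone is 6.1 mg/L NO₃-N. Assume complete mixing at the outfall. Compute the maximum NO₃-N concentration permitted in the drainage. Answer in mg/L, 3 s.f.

18.2 mg/L

0.76 ML/d = 0.008796 m³/s.
26.3 L/s = 0.0263 m³/s.
Mass balance: 6.1·0.0351 = 0.008796·Cₑ + 0.0263·2.04.
Cₑ = (0.2141 − 0.05365) / 0.008796 = 18.24 mg/L.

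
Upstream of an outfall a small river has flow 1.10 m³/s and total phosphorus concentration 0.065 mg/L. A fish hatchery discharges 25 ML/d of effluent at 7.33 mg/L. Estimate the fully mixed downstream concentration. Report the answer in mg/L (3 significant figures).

25 ML/d = 0.2894 m³/s.
By mass balance at complete mixing, C = (0.2894·7.33 + 1.1·0.065) / (0.2894 + 1.1) = 2.192/1.389 = 1.578 mg/L.

1.58 mg/L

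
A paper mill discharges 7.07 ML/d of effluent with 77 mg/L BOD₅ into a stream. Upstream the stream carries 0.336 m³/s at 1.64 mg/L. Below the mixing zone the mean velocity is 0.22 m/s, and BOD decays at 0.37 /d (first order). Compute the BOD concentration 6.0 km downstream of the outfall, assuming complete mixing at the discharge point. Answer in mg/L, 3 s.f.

7.07 ML/d = 0.08183 m³/s.
After complete mixing, C₀ = (0.08183·77 + 0.336·1.64) / 0.4178 = 16.4 mg/L.
Travel time t = 6000 m / 0.22 m/s = 2.727e+04 s = 0.3157 d.
C = 16.4·exp(−0.37·0.3157) = 16.4·0.8898 = 14.59 mg/L.

14.6 mg/L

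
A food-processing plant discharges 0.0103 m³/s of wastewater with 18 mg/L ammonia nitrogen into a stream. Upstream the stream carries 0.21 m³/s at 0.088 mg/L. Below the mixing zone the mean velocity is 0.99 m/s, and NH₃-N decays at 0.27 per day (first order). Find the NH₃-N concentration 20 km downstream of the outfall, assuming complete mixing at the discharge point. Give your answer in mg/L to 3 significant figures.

0.869 mg/L

After complete mixing, C₀ = (0.0103·18 + 0.21·0.088) / 0.2203 = 0.9255 mg/L.
Travel time t = 2e+04 m / 0.99 m/s = 2.02e+04 s = 0.2338 d.
C = 0.9255·exp(−0.27·0.2338) = 0.9255·0.9388 = 0.8688 mg/L.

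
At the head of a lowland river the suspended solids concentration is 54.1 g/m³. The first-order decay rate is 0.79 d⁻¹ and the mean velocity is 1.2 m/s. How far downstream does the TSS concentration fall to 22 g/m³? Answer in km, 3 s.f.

From C = C₀·e^(−kt), t = ln(C₀/C)/k = ln(54.1/22)/0.79 = 0.8998/0.79 = 1.139 d.
Distance = v·t = 1.2 m/s × 9.841e+04 s = 1.181e+05 m = 118.1 km.

118 km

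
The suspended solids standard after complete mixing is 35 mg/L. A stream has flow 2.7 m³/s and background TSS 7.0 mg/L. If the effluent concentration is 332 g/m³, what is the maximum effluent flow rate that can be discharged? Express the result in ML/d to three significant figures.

22.0 ML/d

Mass balance at complete mixing: C_std·(Q_w + Q_r) = Q_w·C_e + Q_r·C_b.
Rearranging, Q_w = Q_r·(C_std − C_b)/(C_e − C_std) = 2.7·(35 − 7) / (332 − 35) = 0.2545 m³/s.
= 21.99 ML/d.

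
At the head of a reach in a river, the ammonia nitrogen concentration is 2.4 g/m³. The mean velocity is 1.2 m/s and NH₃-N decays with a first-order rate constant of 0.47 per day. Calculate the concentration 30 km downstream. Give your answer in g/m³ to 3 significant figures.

2.09 g/m³

Travel time t = 30 km / 1.2 m/s = 3e+04/1.2 = 2.5e+04 s = 0.2894 d.
First-order decay: C = 2.4·exp(−0.47·0.2894) = 2.4·0.8728 = 2.095 g/m³.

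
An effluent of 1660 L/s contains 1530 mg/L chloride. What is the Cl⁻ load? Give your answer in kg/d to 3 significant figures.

1660 L/s = 1.66 m³/s.
Mass flux = Q·C = 1.66 m³/s × 1530 g/m³ = 2540 g/s.
= 2540 g/s × 86.4 = 2.194e+05 kg/d.

219000 kg/d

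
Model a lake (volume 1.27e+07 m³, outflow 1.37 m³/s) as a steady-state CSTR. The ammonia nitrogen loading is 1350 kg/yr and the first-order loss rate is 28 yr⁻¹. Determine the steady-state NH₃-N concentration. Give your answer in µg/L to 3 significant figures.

3.38 µg/L

Outflow Q = 1.37 m³/s × 3.156e+07 s/yr = 4.323e+07 m³/yr.
Steady-state CSTR mass balance: W = Q·C + k·V·C, so C = W/(Q + kV).
Q + kV = 4.323e+07 + 28·1.27e+07 = 3.988e+08 m³/yr.
C = 1350/3.988e+08 = 3.385e-06 kg/m³ = 0.003385 mg/L = 3.385 µg/L.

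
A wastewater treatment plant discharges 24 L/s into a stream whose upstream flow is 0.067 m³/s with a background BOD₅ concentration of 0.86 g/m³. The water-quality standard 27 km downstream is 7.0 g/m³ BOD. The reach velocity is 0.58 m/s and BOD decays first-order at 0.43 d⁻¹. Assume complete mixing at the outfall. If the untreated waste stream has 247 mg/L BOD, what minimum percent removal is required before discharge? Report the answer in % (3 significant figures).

24 L/s = 0.024 m³/s.
Travel time to the compliance point: t = 2.7e+04/0.58 = 4.655e+04 s = 0.5388 d; decay factor exp(−0.43·0.5388) = 0.7932.
So the concentration just after mixing may be at most 7/0.7932 = 8.825 mg/L.
Mass balance: 8.825·0.091 = 0.024·Cₑ + 0.067·0.86.
Cₑ = (0.8031 − 0.05762) / 0.024 = 31.06 mg/L.
Required removal = 1 − 31.06/247 = 87.42 %.

87.4 %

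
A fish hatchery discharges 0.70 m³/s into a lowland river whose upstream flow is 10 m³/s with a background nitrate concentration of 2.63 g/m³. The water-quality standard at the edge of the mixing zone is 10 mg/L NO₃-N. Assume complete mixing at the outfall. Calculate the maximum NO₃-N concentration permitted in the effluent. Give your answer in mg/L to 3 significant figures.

115 mg/L

Mass balance: 10·10.7 = 0.7·Cₑ + 10·2.63.
Cₑ = (107 − 26.3) / 0.7 = 115.3 mg/L.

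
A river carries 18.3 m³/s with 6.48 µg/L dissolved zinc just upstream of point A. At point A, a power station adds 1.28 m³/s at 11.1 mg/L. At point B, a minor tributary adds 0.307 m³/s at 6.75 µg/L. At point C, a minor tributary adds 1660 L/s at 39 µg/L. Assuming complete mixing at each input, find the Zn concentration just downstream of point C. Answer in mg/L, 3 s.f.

0.668 mg/L

6.48 µg/L = 0.00648 mg/L.
After input A: C = (18.3·0.00648 + 1.28·11.1) / 19.58 = 0.7317 mg/L.
6.75 µg/L = 0.00675 mg/L.
After input B: C = (19.58·0.7317 + 0.307·0.00675) / 19.89 = 0.7205 mg/L.
1660 L/s = 1.66 m³/s.
39 µg/L = 0.039 mg/L.
After input C: C = (19.89·0.7205 + 1.66·0.039) / 21.55 = 0.668 mg/L.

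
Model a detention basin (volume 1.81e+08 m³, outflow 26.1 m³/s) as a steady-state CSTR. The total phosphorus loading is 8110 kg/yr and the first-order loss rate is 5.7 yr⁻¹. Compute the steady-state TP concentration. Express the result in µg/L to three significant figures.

4.37 µg/L

Outflow Q = 26.1 m³/s × 3.156e+07 s/yr = 8.237e+08 m³/yr.
Steady-state CSTR mass balance: W = Q·C + k·V·C, so C = W/(Q + kV).
Q + kV = 8.237e+08 + 5.7·1.81e+08 = 1.855e+09 m³/yr.
C = 8110/1.855e+09 = 4.371e-06 kg/m³ = 0.004371 mg/L = 4.371 µg/L.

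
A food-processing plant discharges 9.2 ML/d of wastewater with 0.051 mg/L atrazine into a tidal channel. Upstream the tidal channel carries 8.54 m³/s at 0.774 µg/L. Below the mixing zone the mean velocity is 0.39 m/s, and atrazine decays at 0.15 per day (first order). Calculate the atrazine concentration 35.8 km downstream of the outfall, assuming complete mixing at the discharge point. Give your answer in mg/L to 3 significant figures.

0.00119 mg/L

9.2 ML/d = 0.1065 m³/s.
0.774 µg/L = 0.000774 mg/L.
After complete mixing, C₀ = (0.1065·0.051 + 8.54·0.000774) / 8.646 = 0.001393 mg/L.
Travel time t = 3.58e+04 m / 0.39 m/s = 9.179e+04 s = 1.062 d.
C = 0.001393·exp(−0.15·1.062) = 0.001393·0.8527 = 0.001187 mg/L.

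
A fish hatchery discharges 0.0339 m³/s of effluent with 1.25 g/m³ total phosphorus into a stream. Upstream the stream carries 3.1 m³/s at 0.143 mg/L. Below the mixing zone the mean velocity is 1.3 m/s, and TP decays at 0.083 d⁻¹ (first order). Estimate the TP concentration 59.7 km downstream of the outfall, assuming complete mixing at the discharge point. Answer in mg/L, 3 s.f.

0.148 mg/L

After complete mixing, C₀ = (0.0339·1.25 + 3.1·0.143) / 3.134 = 0.155 mg/L.
Travel time t = 5.97e+04 m / 1.3 m/s = 4.592e+04 s = 0.5315 d.
C = 0.155·exp(−0.083·0.5315) = 0.155·0.9568 = 0.1483 mg/L.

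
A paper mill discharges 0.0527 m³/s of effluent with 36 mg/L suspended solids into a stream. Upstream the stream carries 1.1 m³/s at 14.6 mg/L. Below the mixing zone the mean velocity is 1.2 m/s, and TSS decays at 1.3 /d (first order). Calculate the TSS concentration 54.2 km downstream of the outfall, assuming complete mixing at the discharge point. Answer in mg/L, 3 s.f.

After complete mixing, C₀ = (0.0527·36 + 1.1·14.6) / 1.153 = 15.58 mg/L.
Travel time t = 5.42e+04 m / 1.2 m/s = 4.517e+04 s = 0.5228 d.
C = 15.58·exp(−1.3·0.5228) = 15.58·0.5068 = 7.896 mg/L.

7.90 mg/L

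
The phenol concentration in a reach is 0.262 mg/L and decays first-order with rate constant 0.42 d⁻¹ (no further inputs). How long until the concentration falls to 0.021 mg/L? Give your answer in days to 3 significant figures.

t = ln(C₀/C)/k = ln(0.262/0.021)/0.42 = 2.524/0.42 = 6.009 d.

6.01 d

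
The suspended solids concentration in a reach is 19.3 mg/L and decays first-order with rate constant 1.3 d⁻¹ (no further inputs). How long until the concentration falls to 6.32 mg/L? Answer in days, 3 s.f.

t = ln(C₀/C)/k = ln(19.3/6.32)/1.3 = 1.116/1.3 = 0.8588 d.

0.859 d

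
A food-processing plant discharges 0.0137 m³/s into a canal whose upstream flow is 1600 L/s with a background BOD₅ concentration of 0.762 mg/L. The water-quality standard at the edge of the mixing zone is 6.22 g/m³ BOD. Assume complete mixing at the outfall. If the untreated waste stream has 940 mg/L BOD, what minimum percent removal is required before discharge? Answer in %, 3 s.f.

1600 L/s = 1.6 m³/s.
Mass balance: 6.22·1.614 = 0.0137·Cₑ + 1.6·0.762.
Cₑ = (10.04 − 1.219) / 0.0137 = 643.7 mg/L.
Required removal = 1 − 643.7/940 = 31.53 %.

31.5 %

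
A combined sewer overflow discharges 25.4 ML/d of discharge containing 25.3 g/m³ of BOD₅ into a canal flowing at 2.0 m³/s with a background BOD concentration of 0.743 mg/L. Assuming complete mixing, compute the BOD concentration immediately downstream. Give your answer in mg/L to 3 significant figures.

3.89 mg/L

25.4 ML/d = 0.294 m³/s.
Flow-weighted mixing gives C = (0.294·25.3 + 2·0.743) / (0.294 + 2) = 8.924/2.294 = 3.89 mg/L.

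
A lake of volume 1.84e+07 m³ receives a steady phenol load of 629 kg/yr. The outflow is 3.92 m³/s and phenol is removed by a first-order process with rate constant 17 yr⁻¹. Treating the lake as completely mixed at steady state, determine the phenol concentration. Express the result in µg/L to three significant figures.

Outflow Q = 3.92 m³/s × 3.156e+07 s/yr = 1.237e+08 m³/yr.
Steady-state CSTR mass balance: W = Q·C + k·V·C, so C = W/(Q + kV).
Q + kV = 1.237e+08 + 17·1.84e+07 = 4.365e+08 m³/yr.
C = 629/4.365e+08 = 1.441e-06 kg/m³ = 0.001441 mg/L = 1.441 µg/L.

1.44 µg/L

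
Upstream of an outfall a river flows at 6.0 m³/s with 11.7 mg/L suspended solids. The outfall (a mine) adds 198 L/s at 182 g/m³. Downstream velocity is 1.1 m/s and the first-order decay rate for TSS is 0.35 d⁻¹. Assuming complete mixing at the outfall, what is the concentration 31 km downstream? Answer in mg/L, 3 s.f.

198 L/s = 0.198 m³/s.
After complete mixing, C₀ = (0.198·182 + 6·11.7) / 6.198 = 17.14 mg/L.
Travel time t = 3.1e+04 m / 1.1 m/s = 2.818e+04 s = 0.3262 d.
C = 17.14·exp(−0.35·0.3262) = 17.14·0.8921 = 15.29 mg/L.

15.3 mg/L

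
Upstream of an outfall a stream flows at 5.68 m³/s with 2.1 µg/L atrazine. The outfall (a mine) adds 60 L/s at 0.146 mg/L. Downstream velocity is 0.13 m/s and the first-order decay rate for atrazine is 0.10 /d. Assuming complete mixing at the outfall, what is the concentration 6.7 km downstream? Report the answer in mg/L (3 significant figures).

0.00340 mg/L

60 L/s = 0.06 m³/s.
2.1 µg/L = 0.0021 mg/L.
After complete mixing, C₀ = (0.06·0.146 + 5.68·0.0021) / 5.74 = 0.003604 mg/L.
Travel time t = 6700 m / 0.13 m/s = 5.154e+04 s = 0.5965 d.
C = 0.003604·exp(−0.10·0.5965) = 0.003604·0.9421 = 0.003395 mg/L.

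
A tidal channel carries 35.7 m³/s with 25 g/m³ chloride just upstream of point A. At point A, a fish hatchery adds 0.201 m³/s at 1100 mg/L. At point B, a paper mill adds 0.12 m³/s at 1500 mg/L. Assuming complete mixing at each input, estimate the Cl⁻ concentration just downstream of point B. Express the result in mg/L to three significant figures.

35.9 mg/L

After input A: C = (35.7·25 + 0.201·1100) / 35.9 = 31.02 mg/L.
After input B: C = (35.9·31.02 + 0.12·1500) / 36.02 = 35.91 mg/L.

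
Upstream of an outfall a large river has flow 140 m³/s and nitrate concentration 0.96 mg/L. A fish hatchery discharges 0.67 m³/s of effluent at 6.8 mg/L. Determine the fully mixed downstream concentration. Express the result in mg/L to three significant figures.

Conservation of mass across the mixing zone: C = (0.67·6.8 + 140·0.96) / (0.67 + 140) = 139/140.7 = 0.9878 mg/L.

0.988 mg/L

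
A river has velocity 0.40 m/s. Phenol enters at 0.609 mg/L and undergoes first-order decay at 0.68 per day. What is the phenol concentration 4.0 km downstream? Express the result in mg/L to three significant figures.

Travel time t = 4.0 km / 0.40 m/s = 4000/0.40 = 1e+04 s = 0.1157 d.
First-order decay: C = 0.609·exp(−0.68·0.1157) = 0.609·0.9243 = 0.5629 mg/L.

0.563 mg/L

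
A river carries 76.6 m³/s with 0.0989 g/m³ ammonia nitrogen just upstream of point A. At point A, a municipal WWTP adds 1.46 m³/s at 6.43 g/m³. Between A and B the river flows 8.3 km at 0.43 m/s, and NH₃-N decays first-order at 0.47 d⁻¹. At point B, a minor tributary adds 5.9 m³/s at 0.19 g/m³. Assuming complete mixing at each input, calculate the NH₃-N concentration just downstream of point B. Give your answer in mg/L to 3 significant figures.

0.195 mg/L

After input A: C = (76.6·0.0989 + 1.46·6.43) / 78.06 = 0.2173 mg/L.
Over the 8.3 km reach to input B (t = 1.93e+04 s = 0.2234 d), decay gives C = 0.2173·exp(−0.47·0.2234) = 0.1957 mg/L.
After input B: C = (78.06·0.1957 + 5.9·0.19) / 83.96 = 0.1953 mg/L.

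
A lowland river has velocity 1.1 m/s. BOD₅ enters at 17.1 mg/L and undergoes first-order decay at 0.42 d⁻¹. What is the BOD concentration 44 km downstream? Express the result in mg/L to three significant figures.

14.1 mg/L

Travel time t = 44 km / 1.1 m/s = 4.4e+04/1.1 = 4e+04 s = 0.463 d.
First-order decay: C = 17.1·exp(−0.42·0.463) = 17.1·0.8233 = 14.08 mg/L.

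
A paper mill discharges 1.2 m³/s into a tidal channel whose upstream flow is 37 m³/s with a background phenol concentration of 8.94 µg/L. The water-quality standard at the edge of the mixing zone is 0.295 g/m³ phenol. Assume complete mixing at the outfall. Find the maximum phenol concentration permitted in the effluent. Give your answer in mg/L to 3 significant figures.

9.12 mg/L

8.94 µg/L = 0.00894 mg/L.
Mass balance: 0.295·38.2 = 1.2·Cₑ + 37·0.00894.
Cₑ = (11.27 − 0.3308) / 1.2 = 9.115 mg/L.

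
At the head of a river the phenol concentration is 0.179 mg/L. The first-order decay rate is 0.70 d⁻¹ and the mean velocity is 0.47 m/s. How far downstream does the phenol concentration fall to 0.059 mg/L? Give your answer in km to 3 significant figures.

From C = C₀·e^(−kt), t = ln(C₀/C)/k = ln(0.179/0.059)/0.70 = 1.11/0.70 = 1.585 d.
Distance = v·t = 0.47 m/s × 1.37e+05 s = 6.438e+04 m = 64.38 km.

64.4 km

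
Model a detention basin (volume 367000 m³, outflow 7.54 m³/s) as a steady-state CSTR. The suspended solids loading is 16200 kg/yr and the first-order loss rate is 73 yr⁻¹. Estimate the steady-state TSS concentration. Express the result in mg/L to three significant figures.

Outflow Q = 7.54 m³/s × 3.156e+07 s/yr = 2.379e+08 m³/yr.
Steady-state CSTR mass balance: W = Q·C + k·V·C, so C = W/(Q + kV).
Q + kV = 2.379e+08 + 73·367000 = 2.647e+08 m³/yr.
C = 16200/2.647e+08 = 6.119e-05 kg/m³ = 0.06119 mg/L.

0.0612 mg/L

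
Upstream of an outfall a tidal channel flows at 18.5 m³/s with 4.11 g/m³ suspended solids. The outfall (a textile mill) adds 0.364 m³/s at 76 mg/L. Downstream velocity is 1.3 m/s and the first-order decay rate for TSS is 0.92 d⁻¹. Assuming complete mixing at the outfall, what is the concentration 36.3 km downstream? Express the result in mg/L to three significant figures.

4.08 mg/L

After complete mixing, C₀ = (0.364·76 + 18.5·4.11) / 18.86 = 5.497 mg/L.
Travel time t = 3.63e+04 m / 1.3 m/s = 2.792e+04 s = 0.3232 d.
C = 5.497·exp(−0.92·0.3232) = 5.497·0.7428 = 4.083 mg/L.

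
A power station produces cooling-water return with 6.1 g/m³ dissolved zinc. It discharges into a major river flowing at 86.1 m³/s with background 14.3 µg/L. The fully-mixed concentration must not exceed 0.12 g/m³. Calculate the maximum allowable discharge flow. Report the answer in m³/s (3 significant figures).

14.3 µg/L = 0.0143 mg/L.
Mass balance at complete mixing: C_std·(Q_w + Q_r) = Q_w·C_e + Q_r·C_b.
Rearranging, Q_w = Q_r·(C_std − C_b)/(C_e − C_std) = 86.1·(0.12 − 0.0143) / (6.1 − 0.12) = 1.522 m³/s.

1.52 m³/s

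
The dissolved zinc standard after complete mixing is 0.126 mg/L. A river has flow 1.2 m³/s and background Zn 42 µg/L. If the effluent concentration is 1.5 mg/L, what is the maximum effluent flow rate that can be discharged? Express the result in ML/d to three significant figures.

42 µg/L = 0.042 mg/L.
Mass balance at complete mixing: C_std·(Q_w + Q_r) = Q_w·C_e + Q_r·C_b.
Rearranging, Q_w = Q_r·(C_std − C_b)/(C_e − C_std) = 1.2·(0.126 − 0.042) / (1.5 − 0.126) = 0.07336 m³/s.
= 6.339 ML/d.

6.34 ML/d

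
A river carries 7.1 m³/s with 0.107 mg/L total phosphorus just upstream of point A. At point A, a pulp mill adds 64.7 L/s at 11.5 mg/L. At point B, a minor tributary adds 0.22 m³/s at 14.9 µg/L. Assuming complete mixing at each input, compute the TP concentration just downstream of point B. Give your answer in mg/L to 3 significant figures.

0.204 mg/L

64.7 L/s = 0.0647 m³/s.
After input A: C = (7.1·0.107 + 0.0647·11.5) / 7.165 = 0.2099 mg/L.
14.9 µg/L = 0.0149 mg/L.
After input B: C = (7.165·0.2099 + 0.22·0.0149) / 7.385 = 0.2041 mg/L.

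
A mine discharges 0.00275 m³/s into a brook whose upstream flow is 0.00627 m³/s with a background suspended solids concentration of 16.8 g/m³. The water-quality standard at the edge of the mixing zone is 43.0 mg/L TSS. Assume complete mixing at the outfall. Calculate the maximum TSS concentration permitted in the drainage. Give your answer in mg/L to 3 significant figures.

Mass balance: 43·0.00902 = 0.00275·Cₑ + 0.00627·16.8.
Cₑ = (0.3879 − 0.1053) / 0.00275 = 102.7 mg/L.

103 mg/L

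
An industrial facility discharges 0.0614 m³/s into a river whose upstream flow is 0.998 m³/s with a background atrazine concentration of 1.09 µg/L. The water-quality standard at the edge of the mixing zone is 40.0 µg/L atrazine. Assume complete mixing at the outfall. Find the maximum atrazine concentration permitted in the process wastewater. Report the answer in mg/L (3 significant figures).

0.672 mg/L

1.09 µg/L = 0.00109 mg/L.
40.0 µg/L = 0.04 mg/L.
Mass balance: 0.04·1.059 = 0.0614·Cₑ + 0.998·0.00109.
Cₑ = (0.04238 − 0.001088) / 0.0614 = 0.6724 mg/L.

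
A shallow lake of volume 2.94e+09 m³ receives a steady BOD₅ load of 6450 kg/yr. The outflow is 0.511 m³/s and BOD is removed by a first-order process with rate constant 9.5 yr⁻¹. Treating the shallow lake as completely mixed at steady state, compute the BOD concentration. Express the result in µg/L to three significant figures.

Outflow Q = 0.511 m³/s × 3.156e+07 s/yr = 1.613e+07 m³/yr.
Steady-state CSTR mass balance: W = Q·C + k·V·C, so C = W/(Q + kV).
Q + kV = 1.613e+07 + 9.5·2.94e+09 = 2.795e+10 m³/yr.
C = 6450/2.795e+10 = 2.308e-07 kg/m³ = 0.0002308 mg/L = 0.2308 µg/L.

0.231 µg/L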